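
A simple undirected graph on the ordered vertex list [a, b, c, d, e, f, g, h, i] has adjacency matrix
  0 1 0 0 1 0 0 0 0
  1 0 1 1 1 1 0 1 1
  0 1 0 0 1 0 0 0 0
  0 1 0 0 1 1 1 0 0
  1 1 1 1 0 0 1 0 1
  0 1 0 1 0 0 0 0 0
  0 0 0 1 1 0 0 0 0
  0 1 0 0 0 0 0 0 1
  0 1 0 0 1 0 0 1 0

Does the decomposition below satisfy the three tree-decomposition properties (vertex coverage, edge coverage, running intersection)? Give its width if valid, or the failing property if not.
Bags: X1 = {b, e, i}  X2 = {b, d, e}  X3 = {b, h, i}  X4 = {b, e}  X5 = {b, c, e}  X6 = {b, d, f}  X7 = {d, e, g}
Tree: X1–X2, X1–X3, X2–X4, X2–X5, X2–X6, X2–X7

No — vertex a appears in no bag.

A tree decomposition must satisfy three properties: every vertex lies in some bag; for every edge, both endpoints lie together in some bag; and for every vertex, the bags containing it form a connected subtree. Here vertex a appears in no bag, so the decomposition is invalid.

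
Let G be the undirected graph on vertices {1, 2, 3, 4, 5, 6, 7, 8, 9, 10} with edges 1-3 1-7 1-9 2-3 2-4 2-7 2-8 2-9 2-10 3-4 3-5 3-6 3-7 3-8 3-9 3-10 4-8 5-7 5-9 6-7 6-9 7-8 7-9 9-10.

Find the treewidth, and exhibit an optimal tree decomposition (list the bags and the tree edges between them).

Treewidth 3.
One optimal decomposition is:
Bags: B1 = {2, 3, 4, 8}  B2 = {2, 3, 7, 8}  B3 = {2, 3, 7, 9}  B4 = {2, 3, 9, 10}  B5 = {3, 5, 7, 9}  B6 = {3, 6, 7, 9}  B7 = {1, 3, 7, 9}
Tree: B1–B2, B2–B3, B3–B4, B3–B5, B3–B6, B3–B7

Each bag holds 4 vertices, so the decomposition has width 3, which upper-bounds the treewidth. For the lower bound, the 4 vertices {2, 3, 9, 10} are pairwise adjacent, and any tree decomposition puts a clique entirely inside one bag — forcing width ≥ 3. Hence tw(G) = 3 exactly.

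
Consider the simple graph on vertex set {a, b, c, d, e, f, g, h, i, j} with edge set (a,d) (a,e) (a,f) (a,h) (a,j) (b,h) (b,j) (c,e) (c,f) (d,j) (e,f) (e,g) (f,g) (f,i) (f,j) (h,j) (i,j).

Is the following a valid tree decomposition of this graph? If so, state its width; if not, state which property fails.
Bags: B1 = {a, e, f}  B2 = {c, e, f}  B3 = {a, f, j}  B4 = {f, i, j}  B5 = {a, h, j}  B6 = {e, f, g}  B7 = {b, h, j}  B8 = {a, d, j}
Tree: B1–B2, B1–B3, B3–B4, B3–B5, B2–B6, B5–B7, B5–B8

Every vertex of G appears in some bag (union = {a, b, c, d, e, f, g, h, i, j}); every edge is covered by a bag; and for each vertex v the set of bags containing v is connected in the bag tree. The decomposition is therefore valid. The largest bag has 3 vertices, so the width is 2.

Yes; width 2.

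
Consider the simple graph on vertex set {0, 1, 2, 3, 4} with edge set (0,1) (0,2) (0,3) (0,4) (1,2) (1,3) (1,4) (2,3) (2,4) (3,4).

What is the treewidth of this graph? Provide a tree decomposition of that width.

A single bag containing all 5 vertices is trivially a valid decomposition of width 4. On the other hand G contains the 5-clique {0, 1, 2, 3, 4}. A clique must lie in a single bag of any decomposition, so no decomposition can have width below 4. Therefore the treewidth is 4.

Treewidth 4.
Bags: B1 = {0, 1, 2, 3, 4}
Tree: (single bag)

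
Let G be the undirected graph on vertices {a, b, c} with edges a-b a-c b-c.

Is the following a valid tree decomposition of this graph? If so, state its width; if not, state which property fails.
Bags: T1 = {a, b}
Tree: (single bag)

A tree decomposition must satisfy three properties: every vertex lies in some bag; for every edge, both endpoints lie together in some bag; and for every vertex, the bags containing it form a connected subtree. Here vertex c appears in no bag, so the decomposition is invalid.

No — vertex c appears in no bag.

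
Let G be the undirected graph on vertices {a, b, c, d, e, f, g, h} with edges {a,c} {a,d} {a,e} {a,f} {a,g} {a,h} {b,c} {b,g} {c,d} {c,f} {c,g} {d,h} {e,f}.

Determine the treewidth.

A width-2 tree decomposition is:
Bags: B1 = {a, c, g}  B2 = {a, c, d}  B3 = {a, d, h}  B4 = {a, c, f}  B5 = {a, e, f}  B6 = {b, c, g}
Tree: B1–B2, B2–B3, B2–B4, B4–B5, B1–B6
Every bag has size at most 3, so the width is 3 − 1 = 2 and tw(G) ≤ 2. Conversely, {a, e, f} is a clique of size 3, and the vertices of any clique must share a bag in every tree decomposition; so some bag has ≥ 3 vertices and tw(G) ≥ 2. Hence tw(G) = 2 exactly.

2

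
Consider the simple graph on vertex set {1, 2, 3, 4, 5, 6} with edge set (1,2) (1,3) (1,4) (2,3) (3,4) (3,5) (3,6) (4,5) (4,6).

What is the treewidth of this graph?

A width-2 tree decomposition is:
Bags: B1 = {1, 3, 4}  B2 = {3, 4, 6}  B3 = {1, 2, 3}  B4 = {3, 4, 5}
Tree: B1–B2, B1–B3, B1–B4
Every bag has size at most 3, so the width is 3 − 1 = 2 and tw(G) ≤ 2. Conversely, {1, 2, 3} is a clique of size 3, and the vertices of any clique must share a bag in every tree decomposition; so some bag has ≥ 3 vertices and tw(G) ≥ 2. Combining the bounds, tw(G) = 2.

2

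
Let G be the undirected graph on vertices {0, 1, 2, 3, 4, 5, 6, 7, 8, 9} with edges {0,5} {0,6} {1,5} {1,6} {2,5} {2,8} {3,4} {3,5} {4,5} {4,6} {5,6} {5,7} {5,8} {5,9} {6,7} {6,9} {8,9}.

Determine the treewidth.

A width-2 tree decomposition is:
Bags: B1 = {5, 6, 7}  B2 = {4, 5, 6}  B3 = {0, 5, 6}  B4 = {3, 4, 5}  B5 = {1, 5, 6}  B6 = {5, 6, 9}  B7 = {5, 8, 9}  B8 = {2, 5, 8}
Tree: B1–B2, B2–B3, B2–B4, B2–B5, B1–B6, B6–B7, B7–B8
Every bag has size at most 3, so the width is 3 − 1 = 2 and tw(G) ≤ 2. On the other hand G contains the 3-clique {5, 8, 9}. A clique must lie in a single bag of any decomposition, so no decomposition can have width below 2. Hence tw(G) = 2 exactly.

2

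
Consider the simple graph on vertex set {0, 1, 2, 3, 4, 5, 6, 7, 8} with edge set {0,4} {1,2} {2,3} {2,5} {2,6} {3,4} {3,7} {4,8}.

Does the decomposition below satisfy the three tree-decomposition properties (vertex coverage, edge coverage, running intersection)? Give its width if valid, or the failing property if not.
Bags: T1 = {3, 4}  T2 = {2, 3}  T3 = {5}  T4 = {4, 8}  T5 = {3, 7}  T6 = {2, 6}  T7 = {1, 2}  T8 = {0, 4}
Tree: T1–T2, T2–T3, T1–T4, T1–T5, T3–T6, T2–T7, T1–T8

A tree decomposition must satisfy three properties: every vertex lies in some bag; for every edge, both endpoints lie together in some bag; and for every vertex, the bags containing it form a connected subtree. Here edge (2,5) lies in no bag, so the decomposition is invalid.

No — edge (2,5) lies in no bag.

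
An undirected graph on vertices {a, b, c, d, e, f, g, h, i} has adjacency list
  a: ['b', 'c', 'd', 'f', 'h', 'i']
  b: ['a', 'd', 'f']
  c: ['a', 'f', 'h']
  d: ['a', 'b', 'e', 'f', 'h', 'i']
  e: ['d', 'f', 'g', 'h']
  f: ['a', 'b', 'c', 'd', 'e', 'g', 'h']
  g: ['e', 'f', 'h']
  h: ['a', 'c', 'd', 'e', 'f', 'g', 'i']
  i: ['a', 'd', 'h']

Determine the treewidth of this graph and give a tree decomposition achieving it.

Treewidth 3.
Bags: B1 = {a, c, f, h}  B2 = {a, d, f, h}  B3 = {d, e, f, h}  B4 = {e, f, g, h}  B5 = {a, d, h, i}  B6 = {a, b, d, f}
Tree: B1–B2, B2–B3, B3–B4, B2–B5, B2–B6

Each bag holds 4 vertices, so the decomposition has width 3, which upper-bounds the treewidth. For the lower bound, the 4 vertices {d, e, f, h} are pairwise adjacent, and any tree decomposition puts a clique entirely inside one bag — forcing width ≥ 3. The upper and lower bounds meet at 3, so that is the treewidth.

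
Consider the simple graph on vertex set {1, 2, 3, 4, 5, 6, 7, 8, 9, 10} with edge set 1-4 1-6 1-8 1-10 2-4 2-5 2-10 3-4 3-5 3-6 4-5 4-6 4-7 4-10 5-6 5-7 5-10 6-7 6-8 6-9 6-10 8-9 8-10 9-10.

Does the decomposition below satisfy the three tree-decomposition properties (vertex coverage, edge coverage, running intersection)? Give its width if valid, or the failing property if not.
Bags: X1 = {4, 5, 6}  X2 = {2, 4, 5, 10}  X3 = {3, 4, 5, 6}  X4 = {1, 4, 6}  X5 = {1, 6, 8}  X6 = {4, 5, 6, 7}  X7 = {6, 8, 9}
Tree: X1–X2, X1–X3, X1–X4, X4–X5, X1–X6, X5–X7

No — edge (10,6) lies in no bag.

A tree decomposition must satisfy three properties: every vertex lies in some bag; for every edge, both endpoints lie together in some bag; and for every vertex, the bags containing it form a connected subtree. Here edge (10,6) lies in no bag, so the decomposition is invalid.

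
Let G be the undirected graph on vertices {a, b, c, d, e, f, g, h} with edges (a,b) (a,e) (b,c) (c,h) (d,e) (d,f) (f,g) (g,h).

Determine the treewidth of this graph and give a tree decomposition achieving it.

Each bag holds 3 vertices, so the decomposition has width 2, which upper-bounds the treewidth. The edges g–h–c–b–a–e–d–f–g form a cycle, so G is not a tree and its treewidth is at least 2. Therefore the treewidth is 2.

Treewidth 2.
One optimal decomposition is:
Bags: B1 = {c, g, h}  B2 = {b, c, g}  B3 = {a, b, g}  B4 = {a, e, g}  B5 = {d, e, g}  B6 = {d, f, g}
Tree: B1–B2, B2–B3, B3–B4, B4–B5, B5–B6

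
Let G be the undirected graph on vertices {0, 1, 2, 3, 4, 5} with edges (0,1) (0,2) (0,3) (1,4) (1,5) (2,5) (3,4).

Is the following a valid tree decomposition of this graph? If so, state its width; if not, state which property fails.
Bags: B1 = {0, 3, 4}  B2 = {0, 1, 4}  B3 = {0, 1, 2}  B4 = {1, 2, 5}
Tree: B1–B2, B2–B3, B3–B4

Yes; width 2.

Every vertex of G appears in some bag (union = {0, 1, 2, 3, 4, 5}); every edge is covered by a bag; and for each vertex v the set of bags containing v is connected in the bag tree. The decomposition is therefore valid. The largest bag has 3 vertices, so the width is 2.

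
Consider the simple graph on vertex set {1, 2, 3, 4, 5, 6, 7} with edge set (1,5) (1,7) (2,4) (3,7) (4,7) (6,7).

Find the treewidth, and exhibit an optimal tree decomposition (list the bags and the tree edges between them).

Every bag has size at most 2, so the width is 2 − 1 = 1 and tw(G) ≤ 1. Any graph with an edge has treewidth ≥ 1, and G has the edge 4–7. Hence tw(G) = 1 exactly.

Treewidth 1.
Bags: B1 = {4, 7}  B2 = {3, 7}  B3 = {1, 7}  B4 = {6, 7}  B5 = {1, 5}  B6 = {2, 4}
Tree: B1–B2, B1–B3, B1–B4, B3–B5, B1–B6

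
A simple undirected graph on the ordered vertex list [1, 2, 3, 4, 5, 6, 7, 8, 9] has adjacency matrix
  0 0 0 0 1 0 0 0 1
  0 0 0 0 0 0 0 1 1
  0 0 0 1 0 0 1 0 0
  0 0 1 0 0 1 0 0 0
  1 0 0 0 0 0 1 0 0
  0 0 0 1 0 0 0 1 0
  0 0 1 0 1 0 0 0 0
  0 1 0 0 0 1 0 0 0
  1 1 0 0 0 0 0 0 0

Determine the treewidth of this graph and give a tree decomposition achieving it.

Every bag has size at most 3, so the width is 3 − 1 = 2 and tw(G) ≤ 2. The edges 6–8–2–9–1–5–7–3–4–6 form a cycle, so G is not a tree and its treewidth is at least 2. Combining the bounds, tw(G) = 2.

Treewidth 2.
Bags: B1 = {2, 6, 8}  B2 = {2, 6, 9}  B3 = {1, 6, 9}  B4 = {1, 5, 6}  B5 = {5, 6, 7}  B6 = {3, 6, 7}  B7 = {3, 4, 6}
Tree: B1–B2, B2–B3, B3–B4, B4–B5, B5–B6, B6–B7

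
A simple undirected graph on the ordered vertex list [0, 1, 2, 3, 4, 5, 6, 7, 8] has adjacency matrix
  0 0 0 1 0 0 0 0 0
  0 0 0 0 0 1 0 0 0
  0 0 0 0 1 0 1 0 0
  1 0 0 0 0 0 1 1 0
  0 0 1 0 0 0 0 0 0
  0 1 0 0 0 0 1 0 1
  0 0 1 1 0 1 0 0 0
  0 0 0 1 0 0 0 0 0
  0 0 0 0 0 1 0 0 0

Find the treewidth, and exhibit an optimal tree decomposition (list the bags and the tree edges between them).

Treewidth 1.
Bags: B1 = {2, 6}  B2 = {3, 6}  B3 = {3, 7}  B4 = {2, 4}  B5 = {5, 6}  B6 = {1, 5}  B7 = {0, 3}  B8 = {5, 8}
Tree: B1–B2, B2–B3, B1–B4, B2–B5, B5–B6, B2–B7, B5–B8

The largest bag has 2 vertices, giving width 1; this decomposition certifies tw(G) ≤ 1. Any graph with an edge has treewidth ≥ 1, and G has the edge 6–2. Therefore the treewidth is 1.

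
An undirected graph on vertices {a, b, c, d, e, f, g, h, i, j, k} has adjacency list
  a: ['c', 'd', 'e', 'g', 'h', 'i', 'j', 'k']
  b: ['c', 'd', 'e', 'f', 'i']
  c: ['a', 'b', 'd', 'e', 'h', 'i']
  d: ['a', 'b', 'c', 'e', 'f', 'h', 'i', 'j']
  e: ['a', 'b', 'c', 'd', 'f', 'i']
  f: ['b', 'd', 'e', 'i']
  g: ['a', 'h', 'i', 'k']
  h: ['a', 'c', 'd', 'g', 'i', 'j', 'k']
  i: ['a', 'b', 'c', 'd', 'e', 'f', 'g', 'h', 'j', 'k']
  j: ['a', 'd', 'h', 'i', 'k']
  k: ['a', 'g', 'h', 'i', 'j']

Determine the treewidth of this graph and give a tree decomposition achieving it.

Treewidth 4.
One such decomposition:
Bags: B1 = {a, c, d, e, i}  B2 = {a, c, d, h, i}  B3 = {a, d, h, i, j}  B4 = {a, h, i, j, k}  B5 = {b, c, d, e, i}  B6 = {a, g, h, i, k}  B7 = {b, d, e, f, i}
Tree: B1–B2, B2–B3, B3–B4, B1–B5, B4–B6, B5–B7

Every bag has size at most 5, so the width is 5 − 1 = 4 and tw(G) ≤ 4. On the other hand G contains the 5-clique {a, d, h, i, j}. A clique must lie in a single bag of any decomposition, so no decomposition can have width below 4. The upper and lower bounds meet at 4, so that is the treewidth.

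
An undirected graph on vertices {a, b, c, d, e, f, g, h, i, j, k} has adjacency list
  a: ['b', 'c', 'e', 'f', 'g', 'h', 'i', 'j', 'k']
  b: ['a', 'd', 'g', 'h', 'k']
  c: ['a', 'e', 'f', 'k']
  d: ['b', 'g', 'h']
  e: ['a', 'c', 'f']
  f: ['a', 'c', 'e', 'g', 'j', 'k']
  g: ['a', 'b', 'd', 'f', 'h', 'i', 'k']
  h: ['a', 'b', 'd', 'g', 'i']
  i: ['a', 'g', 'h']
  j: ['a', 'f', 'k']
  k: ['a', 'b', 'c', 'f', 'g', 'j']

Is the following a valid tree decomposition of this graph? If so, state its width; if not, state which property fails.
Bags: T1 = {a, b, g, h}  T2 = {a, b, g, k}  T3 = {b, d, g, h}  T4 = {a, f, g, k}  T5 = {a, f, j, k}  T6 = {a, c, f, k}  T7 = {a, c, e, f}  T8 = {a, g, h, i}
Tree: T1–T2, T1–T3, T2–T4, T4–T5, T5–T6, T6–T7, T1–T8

Yes; width 3.

Vertex coverage: the bags together contain {a, b, c, d, e, f, g, h, i, j, k}, the full vertex set. Edge coverage: each edge of G has both endpoints in at least one bag. Running intersection: for every vertex, the bags containing it form a connected subtree. All three properties hold, so this is a valid tree decomposition of width max|bag| − 1 = 3, and hence tw(G) ≤ 3.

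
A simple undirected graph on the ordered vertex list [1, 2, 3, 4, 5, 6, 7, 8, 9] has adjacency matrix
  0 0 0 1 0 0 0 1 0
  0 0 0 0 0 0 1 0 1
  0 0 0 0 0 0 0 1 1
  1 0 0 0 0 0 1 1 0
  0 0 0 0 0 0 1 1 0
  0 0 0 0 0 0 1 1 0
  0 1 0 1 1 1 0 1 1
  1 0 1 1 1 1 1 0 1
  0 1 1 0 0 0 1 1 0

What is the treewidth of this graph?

2

A width-2 tree decomposition is:
Bags: B1 = {5, 7, 8}  B2 = {4, 7, 8}  B3 = {7, 8, 9}  B4 = {2, 7, 9}  B5 = {3, 8, 9}  B6 = {6, 7, 8}  B7 = {1, 4, 8}
Tree: B1–B2, B2–B3, B3–B4, B3–B5, B2–B6, B2–B7
Each bag holds 3 vertices, so the decomposition has width 2, which upper-bounds the treewidth. For the lower bound, the 3 vertices {1, 4, 8} are pairwise adjacent, and any tree decomposition puts a clique entirely inside one bag — forcing width ≥ 2. The upper and lower bounds meet at 2, so that is the treewidth.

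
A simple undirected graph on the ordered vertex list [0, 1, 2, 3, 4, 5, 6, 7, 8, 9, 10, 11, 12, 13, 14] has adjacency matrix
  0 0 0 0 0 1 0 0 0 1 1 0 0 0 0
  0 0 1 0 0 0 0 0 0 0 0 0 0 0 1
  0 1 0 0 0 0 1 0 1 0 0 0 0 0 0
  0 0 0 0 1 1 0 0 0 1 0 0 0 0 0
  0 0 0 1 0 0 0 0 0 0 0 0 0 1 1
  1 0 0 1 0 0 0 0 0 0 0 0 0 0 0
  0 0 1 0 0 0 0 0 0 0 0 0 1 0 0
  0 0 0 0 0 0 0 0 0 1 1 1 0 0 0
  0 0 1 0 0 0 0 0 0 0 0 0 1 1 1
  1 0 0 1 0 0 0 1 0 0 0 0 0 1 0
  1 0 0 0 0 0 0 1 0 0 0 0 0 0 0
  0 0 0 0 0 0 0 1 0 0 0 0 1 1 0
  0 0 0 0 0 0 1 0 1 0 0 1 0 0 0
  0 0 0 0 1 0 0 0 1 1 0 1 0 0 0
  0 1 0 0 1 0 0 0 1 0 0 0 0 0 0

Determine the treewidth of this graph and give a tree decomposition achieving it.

Treewidth 3.
One such decomposition:
Bags: B1 = {0, 5, 7, 10}  B2 = {0, 5, 7, 9}  B3 = {3, 5, 7, 9}  B4 = {3, 7, 9, 11}  B5 = {3, 9, 11, 13}  B6 = {3, 4, 11, 13}  B7 = {4, 11, 12, 13}  B8 = {4, 8, 12, 13}  B9 = {4, 8, 12, 14}  B10 = {6, 8, 12, 14}  B11 = {2, 6, 8, 14}  B12 = {1, 2, 6, 14}
Tree: B1–B2, B2–B3, B3–B4, B4–B5, B5–B6, B6–B7, B7–B8, B8–B9, B9–B10, B10–B11, B11–B12

Each bag holds 4 vertices, so the decomposition has width 3, which upper-bounds the treewidth. For the lower bound: the 4 vertex sets {0,5,10}, {7}, {9}, {3,4,11,13} are disjoint, each induces a connected subgraph, and every pair is joined by at least one edge of G. Contracting each set to a single vertex therefore yields K_{4} as a minor, and since treewidth is minor-monotone, tw(G) ≥ tw(K_{4}) = 3. The upper and lower bounds meet at 3, so that is the treewidth.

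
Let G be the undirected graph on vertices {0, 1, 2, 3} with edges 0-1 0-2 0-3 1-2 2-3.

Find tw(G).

A width-2 tree decomposition is:
Bags: B1 = {0, 1, 2}  B2 = {0, 2, 3}
Tree: B1–B2
The largest bag has 3 vertices, giving width 2; this decomposition certifies tw(G) ≤ 2. On the other hand G contains the 3-clique {0, 1, 2}. A clique must lie in a single bag of any decomposition, so no decomposition can have width below 2. Hence tw(G) = 2 exactly.

2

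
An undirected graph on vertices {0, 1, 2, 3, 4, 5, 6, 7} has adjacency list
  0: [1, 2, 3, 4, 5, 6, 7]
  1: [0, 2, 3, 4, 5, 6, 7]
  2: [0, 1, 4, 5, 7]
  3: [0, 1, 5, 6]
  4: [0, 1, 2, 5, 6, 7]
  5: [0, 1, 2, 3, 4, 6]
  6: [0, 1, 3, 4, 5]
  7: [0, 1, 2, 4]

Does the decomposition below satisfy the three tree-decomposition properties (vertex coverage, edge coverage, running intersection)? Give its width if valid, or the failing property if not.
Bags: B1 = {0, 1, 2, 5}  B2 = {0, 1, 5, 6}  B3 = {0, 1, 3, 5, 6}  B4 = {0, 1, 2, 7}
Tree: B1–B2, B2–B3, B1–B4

No — vertex 4 appears in no bag.

A tree decomposition must satisfy three properties: every vertex lies in some bag; for every edge, both endpoints lie together in some bag; and for every vertex, the bags containing it form a connected subtree. Here vertex 4 appears in no bag, so the decomposition is invalid.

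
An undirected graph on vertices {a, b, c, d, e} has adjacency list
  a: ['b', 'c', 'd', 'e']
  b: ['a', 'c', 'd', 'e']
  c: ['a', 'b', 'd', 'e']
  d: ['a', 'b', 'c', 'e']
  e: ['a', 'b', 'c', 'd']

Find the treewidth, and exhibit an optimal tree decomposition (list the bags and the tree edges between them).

Treewidth 4.
Bags: B1 = {a, b, c, d, e}
Tree: (single bag)

A single bag containing all 5 vertices is trivially a valid decomposition of width 4. Conversely, {a, b, c, d, e} is a clique of size 5, and the vertices of any clique must share a bag in every tree decomposition; so some bag has ≥ 5 vertices and tw(G) ≥ 4. Combining the bounds, tw(G) = 4.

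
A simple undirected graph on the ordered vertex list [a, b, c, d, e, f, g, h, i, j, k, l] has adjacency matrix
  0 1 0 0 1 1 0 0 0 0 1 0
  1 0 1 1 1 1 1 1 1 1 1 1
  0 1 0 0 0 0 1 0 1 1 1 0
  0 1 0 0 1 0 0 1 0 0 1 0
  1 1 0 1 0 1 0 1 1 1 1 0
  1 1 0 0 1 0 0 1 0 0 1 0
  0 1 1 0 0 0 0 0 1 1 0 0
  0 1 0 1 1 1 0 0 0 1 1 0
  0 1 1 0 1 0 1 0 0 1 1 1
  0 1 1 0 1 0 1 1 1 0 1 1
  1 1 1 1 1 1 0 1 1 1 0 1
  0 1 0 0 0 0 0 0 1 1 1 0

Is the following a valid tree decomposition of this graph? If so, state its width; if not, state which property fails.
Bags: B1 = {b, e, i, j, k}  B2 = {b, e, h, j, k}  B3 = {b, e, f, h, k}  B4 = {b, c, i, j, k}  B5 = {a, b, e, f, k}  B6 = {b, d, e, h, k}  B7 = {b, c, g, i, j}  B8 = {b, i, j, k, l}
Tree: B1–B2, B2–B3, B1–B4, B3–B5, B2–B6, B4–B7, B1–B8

Yes; width 4.

Checking the three conditions: (i) the bags cover all of {a, b, c, d, e, f, g, h, i, j, k, l}; (ii) for each edge, some bag contains both endpoints; (iii) the bags containing any fixed vertex form a subtree. All hold, so the decomposition is valid with width 5 − 1 = 4.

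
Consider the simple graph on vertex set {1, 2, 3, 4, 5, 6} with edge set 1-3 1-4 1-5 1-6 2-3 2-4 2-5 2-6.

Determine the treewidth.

A width-2 tree decomposition is:
Bags: B1 = {1, 2, 6}  B2 = {1, 2, 5}  B3 = {1, 2, 3}  B4 = {1, 2, 4}
Tree: B1–B2, B2–B3, B3–B4
The largest bag has 3 vertices, giving width 2; this decomposition certifies tw(G) ≤ 2. Since 2–6–1–5–2 is a cycle in G, G is not acyclic. Forests are exactly the graphs of treewidth ≤ 1, so tw(G) ≥ 2. Hence tw(G) = 2 exactly.

2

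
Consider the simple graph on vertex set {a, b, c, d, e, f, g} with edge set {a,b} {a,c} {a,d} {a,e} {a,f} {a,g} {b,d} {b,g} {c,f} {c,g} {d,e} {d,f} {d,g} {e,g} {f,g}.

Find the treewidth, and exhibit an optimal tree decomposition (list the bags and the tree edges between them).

The largest bag has 4 vertices, giving width 3; this decomposition certifies tw(G) ≤ 3. For the lower bound, the 4 vertices {a, d, e, g} are pairwise adjacent, and any tree decomposition puts a clique entirely inside one bag — forcing width ≥ 3. Hence tw(G) = 3 exactly.

Treewidth 3.
One such decomposition:
Bags: B1 = {a, d, f, g}  B2 = {a, d, e, g}  B3 = {a, c, f, g}  B4 = {a, b, d, g}
Tree: B1–B2, B1–B3, B1–B4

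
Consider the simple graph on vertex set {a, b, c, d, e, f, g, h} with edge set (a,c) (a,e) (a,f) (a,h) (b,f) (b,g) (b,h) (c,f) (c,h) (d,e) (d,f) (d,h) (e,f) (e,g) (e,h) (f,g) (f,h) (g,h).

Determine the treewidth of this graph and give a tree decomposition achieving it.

Treewidth 3.
One optimal decomposition is:
Bags: B1 = {e, f, g, h}  B2 = {d, e, f, h}  B3 = {a, e, f, h}  B4 = {b, f, g, h}  B5 = {a, c, f, h}
Tree: B1–B2, B2–B3, B1–B4, B3–B5

Every bag has size at most 4, so the width is 4 − 1 = 3 and tw(G) ≤ 3. For the lower bound, the 4 vertices {d, e, f, h} are pairwise adjacent, and any tree decomposition puts a clique entirely inside one bag — forcing width ≥ 3. The upper and lower bounds meet at 3, so that is the treewidth.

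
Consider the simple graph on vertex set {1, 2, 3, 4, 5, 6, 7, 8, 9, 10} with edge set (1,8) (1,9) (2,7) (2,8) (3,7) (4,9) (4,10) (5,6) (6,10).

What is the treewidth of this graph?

A width-1 tree decomposition is:
Bags: B1 = {5, 6}  B2 = {6, 10}  B3 = {4, 10}  B4 = {4, 9}  B5 = {1, 9}  B6 = {1, 8}  B7 = {2, 8}  B8 = {2, 7}  B9 = {3, 7}
Tree: B1–B2, B2–B3, B3–B4, B4–B5, B5–B6, B6–B7, B7–B8, B8–B9
Each bag holds 2 vertices, so the decomposition has width 1, which upper-bounds the treewidth. G has an edge, so its treewidth is at least 1. Combining the bounds, tw(G) = 1.

1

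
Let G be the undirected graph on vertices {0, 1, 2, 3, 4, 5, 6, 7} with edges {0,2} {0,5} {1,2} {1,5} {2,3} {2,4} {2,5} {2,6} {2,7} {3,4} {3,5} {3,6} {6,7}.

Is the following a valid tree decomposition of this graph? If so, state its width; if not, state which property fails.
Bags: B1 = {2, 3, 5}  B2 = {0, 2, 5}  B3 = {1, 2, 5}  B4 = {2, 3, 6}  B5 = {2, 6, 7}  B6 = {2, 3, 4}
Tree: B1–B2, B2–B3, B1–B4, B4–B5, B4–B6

Checking the three conditions: (i) the bags cover all of {0, 1, 2, 3, 4, 5, 6, 7}; (ii) for each edge, some bag contains both endpoints; (iii) the bags containing any fixed vertex form a subtree. All hold, so the decomposition is valid with width 3 − 1 = 2.

Yes; width 2.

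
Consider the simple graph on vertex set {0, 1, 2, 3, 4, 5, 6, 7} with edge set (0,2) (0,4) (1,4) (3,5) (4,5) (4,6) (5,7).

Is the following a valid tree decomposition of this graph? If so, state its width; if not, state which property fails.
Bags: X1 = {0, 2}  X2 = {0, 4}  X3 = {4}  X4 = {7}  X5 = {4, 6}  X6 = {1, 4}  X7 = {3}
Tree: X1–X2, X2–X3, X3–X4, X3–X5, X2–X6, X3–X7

No — vertex 5 appears in no bag.

A tree decomposition must satisfy three properties: every vertex lies in some bag; for every edge, both endpoints lie together in some bag; and for every vertex, the bags containing it form a connected subtree. Here vertex 5 appears in no bag, so the decomposition is invalid.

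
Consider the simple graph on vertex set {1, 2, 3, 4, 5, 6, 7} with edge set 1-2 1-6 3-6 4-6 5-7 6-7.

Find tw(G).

A width-1 tree decomposition is:
Bags: B1 = {1, 6}  B2 = {4, 6}  B3 = {6, 7}  B4 = {5, 7}  B5 = {3, 6}  B6 = {1, 2}
Tree: B1–B2, B1–B3, B3–B4, B1–B5, B1–B6
Each bag holds 2 vertices, so the decomposition has width 1, which upper-bounds the treewidth. Since G has at least one edge (e.g. 6–1), it is not an edgeless graph, so tw(G) ≥ 1. Therefore the treewidth is 1.

1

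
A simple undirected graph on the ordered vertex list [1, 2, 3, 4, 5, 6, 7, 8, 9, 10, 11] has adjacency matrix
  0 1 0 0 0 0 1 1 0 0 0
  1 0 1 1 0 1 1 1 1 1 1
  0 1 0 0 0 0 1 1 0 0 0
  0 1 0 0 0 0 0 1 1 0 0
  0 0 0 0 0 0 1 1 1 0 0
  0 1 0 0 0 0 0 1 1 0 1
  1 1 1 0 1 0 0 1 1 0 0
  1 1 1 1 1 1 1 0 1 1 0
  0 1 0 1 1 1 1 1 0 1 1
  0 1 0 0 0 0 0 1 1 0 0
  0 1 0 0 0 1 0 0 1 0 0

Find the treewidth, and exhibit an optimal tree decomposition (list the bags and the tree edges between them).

Each bag holds 4 vertices, so the decomposition has width 3, which upper-bounds the treewidth. For the lower bound, the 4 vertices {1, 2, 7, 8} are pairwise adjacent, and any tree decomposition puts a clique entirely inside one bag — forcing width ≥ 3. Hence tw(G) = 3 exactly.

Treewidth 3.
One optimal decomposition is:
Bags: B1 = {2, 7, 8, 9}  B2 = {5, 7, 8, 9}  B3 = {2, 8, 9, 10}  B4 = {2, 3, 7, 8}  B5 = {1, 2, 7, 8}  B6 = {2, 6, 8, 9}  B7 = {2, 6, 9, 11}  B8 = {2, 4, 8, 9}
Tree: B1–B2, B1–B3, B1–B4, B1–B5, B1–B6, B6–B7, B1–B8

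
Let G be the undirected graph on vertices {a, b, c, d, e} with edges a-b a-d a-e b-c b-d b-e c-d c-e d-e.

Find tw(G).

3

A width-3 tree decomposition is:
Bags: B1 = {b, c, d, e}  B2 = {a, b, d, e}
Tree: B1–B2
The largest bag has 4 vertices, giving width 3; this decomposition certifies tw(G) ≤ 3. On the other hand G contains the 4-clique {b, c, d, e}. A clique must lie in a single bag of any decomposition, so no decomposition can have width below 3. Hence tw(G) = 3 exactly.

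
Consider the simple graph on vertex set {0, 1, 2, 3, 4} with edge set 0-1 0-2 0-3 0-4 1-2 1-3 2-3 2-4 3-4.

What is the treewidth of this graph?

A width-3 tree decomposition is:
Bags: B1 = {0, 1, 2, 3}  B2 = {0, 2, 3, 4}
Tree: B1–B2
Every bag has size at most 4, so the width is 4 − 1 = 3 and tw(G) ≤ 3. On the other hand G contains the 4-clique {0, 1, 2, 3}. A clique must lie in a single bag of any decomposition, so no decomposition can have width below 3. Combining the bounds, tw(G) = 3.

3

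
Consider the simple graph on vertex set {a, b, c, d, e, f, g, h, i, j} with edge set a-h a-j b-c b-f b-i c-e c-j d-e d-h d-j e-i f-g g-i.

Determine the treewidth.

A width-2 tree decomposition is:
Bags: B1 = {b, f, g}  B2 = {b, g, i}  B3 = {b, c, i}  B4 = {c, e, i}  B5 = {c, e, j}  B6 = {d, e, j}  B7 = {a, d, j}  B8 = {a, d, h}
Tree: B1–B2, B2–B3, B3–B4, B4–B5, B5–B6, B6–B7, B7–B8
Every bag has size at most 3, so the width is 3 − 1 = 2 and tw(G) ≤ 2. The edges f–g–i–b–f form a cycle, so G is not a tree and its treewidth is at least 2. Combining the bounds, tw(G) = 2.

2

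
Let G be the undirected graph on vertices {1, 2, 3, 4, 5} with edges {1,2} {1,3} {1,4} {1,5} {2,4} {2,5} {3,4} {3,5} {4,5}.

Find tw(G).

A width-3 tree decomposition is:
Bags: B1 = {1, 2, 4, 5}  B2 = {1, 3, 4, 5}
Tree: B1–B2
The largest bag has 4 vertices, giving width 3; this decomposition certifies tw(G) ≤ 3. On the other hand G contains the 4-clique {1, 2, 4, 5}. A clique must lie in a single bag of any decomposition, so no decomposition can have width below 3. Combining the bounds, tw(G) = 3.

3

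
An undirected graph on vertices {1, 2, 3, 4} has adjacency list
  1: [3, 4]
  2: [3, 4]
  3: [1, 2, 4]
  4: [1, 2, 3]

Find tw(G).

A width-2 tree decomposition is:
Bags: B1 = {1, 3, 4}  B2 = {2, 3, 4}
Tree: B1–B2
Each bag holds 3 vertices, so the decomposition has width 2, which upper-bounds the treewidth. On the other hand G contains the 3-clique {1, 3, 4}. A clique must lie in a single bag of any decomposition, so no decomposition can have width below 2. Therefore the treewidth is 2.

2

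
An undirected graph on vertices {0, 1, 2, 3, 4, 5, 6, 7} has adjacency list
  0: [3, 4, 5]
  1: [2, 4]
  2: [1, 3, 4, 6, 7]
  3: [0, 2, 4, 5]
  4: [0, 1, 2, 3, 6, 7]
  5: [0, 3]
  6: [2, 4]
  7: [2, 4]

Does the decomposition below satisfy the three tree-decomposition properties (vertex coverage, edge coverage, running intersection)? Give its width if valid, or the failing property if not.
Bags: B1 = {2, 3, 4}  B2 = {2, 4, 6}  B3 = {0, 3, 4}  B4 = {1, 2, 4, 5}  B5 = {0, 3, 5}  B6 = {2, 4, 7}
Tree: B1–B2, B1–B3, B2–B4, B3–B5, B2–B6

No — bags containing vertex 5 are not connected in the tree.

A tree decomposition must satisfy three properties: every vertex lies in some bag; for every edge, both endpoints lie together in some bag; and for every vertex, the bags containing it form a connected subtree. Here bags containing vertex 5 are not connected in the tree, so the decomposition is invalid.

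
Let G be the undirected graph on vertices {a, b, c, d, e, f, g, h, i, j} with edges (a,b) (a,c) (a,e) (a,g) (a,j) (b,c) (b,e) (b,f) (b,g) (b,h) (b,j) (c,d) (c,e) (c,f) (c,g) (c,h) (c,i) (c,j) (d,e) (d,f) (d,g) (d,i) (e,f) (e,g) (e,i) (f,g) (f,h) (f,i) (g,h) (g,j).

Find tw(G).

A width-4 tree decomposition is:
Bags: B1 = {b, c, e, f, g}  B2 = {a, b, c, e, g}  B3 = {c, d, e, f, g}  B4 = {b, c, f, g, h}  B5 = {a, b, c, g, j}  B6 = {c, d, e, f, i}
Tree: B1–B2, B1–B3, B1–B4, B2–B5, B3–B6
The largest bag has 5 vertices, giving width 4; this decomposition certifies tw(G) ≤ 4. For the lower bound, the 5 vertices {c, d, e, f, g} are pairwise adjacent, and any tree decomposition puts a clique entirely inside one bag — forcing width ≥ 4. Hence tw(G) = 4 exactly.

4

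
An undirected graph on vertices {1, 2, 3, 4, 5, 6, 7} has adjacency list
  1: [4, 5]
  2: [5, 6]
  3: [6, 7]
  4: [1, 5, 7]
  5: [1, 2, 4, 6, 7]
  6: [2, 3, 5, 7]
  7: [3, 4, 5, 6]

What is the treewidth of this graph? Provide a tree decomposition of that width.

Every bag has size at most 3, so the width is 3 − 1 = 2 and tw(G) ≤ 2. Conversely, {3, 6, 7} is a clique of size 3, and the vertices of any clique must share a bag in every tree decomposition; so some bag has ≥ 3 vertices and tw(G) ≥ 2. Therefore the treewidth is 2.

Treewidth 2.
One optimal decomposition is:
Bags: B1 = {2, 5, 6}  B2 = {5, 6, 7}  B3 = {4, 5, 7}  B4 = {3, 6, 7}  B5 = {1, 4, 5}
Tree: B1–B2, B2–B3, B2–B4, B3–B5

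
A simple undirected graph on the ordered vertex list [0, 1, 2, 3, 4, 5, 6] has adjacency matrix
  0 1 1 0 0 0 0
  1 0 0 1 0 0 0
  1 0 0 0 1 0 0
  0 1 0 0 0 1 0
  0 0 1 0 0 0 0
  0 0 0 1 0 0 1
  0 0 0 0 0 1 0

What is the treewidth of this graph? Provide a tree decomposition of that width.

Each bag holds 2 vertices, so the decomposition has width 1, which upper-bounds the treewidth. Since G has at least one edge (e.g. 4–2), it is not an edgeless graph, so tw(G) ≥ 1. Hence tw(G) = 1 exactly.

Treewidth 1.
One optimal decomposition is:
Bags: B1 = {2, 4}  B2 = {0, 2}  B3 = {0, 1}  B4 = {1, 3}  B5 = {3, 5}  B6 = {5, 6}
Tree: B1–B2, B2–B3, B3–B4, B4–B5, B5–B6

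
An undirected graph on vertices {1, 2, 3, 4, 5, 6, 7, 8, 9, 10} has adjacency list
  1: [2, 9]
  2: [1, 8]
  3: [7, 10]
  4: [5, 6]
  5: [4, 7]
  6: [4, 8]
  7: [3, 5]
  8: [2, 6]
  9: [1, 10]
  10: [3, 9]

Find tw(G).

2

A width-2 tree decomposition is:
Bags: B1 = {2, 6, 8}  B2 = {1, 2, 6}  B3 = {1, 6, 9}  B4 = {6, 9, 10}  B5 = {3, 6, 10}  B6 = {3, 6, 7}  B7 = {5, 6, 7}  B8 = {4, 5, 6}
Tree: B1–B2, B2–B3, B3–B4, B4–B5, B5–B6, B6–B7, B7–B8
The largest bag has 3 vertices, giving width 2; this decomposition certifies tw(G) ≤ 2. The edges 6–8–2–1–9–10–3–7–5–4–6 form a cycle, so G is not a tree and its treewidth is at least 2. Combining the bounds, tw(G) = 2.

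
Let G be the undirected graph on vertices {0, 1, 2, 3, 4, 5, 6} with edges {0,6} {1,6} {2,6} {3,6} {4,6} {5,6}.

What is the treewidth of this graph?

A width-1 tree decomposition is:
Bags: B1 = {1, 6}  B2 = {3, 6}  B3 = {2, 6}  B4 = {4, 6}  B5 = {5, 6}  B6 = {0, 6}
Tree: B1–B2, B1–B3, B2–B4, B2–B5, B1–B6
Every bag has size at most 2, so the width is 2 − 1 = 1 and tw(G) ≤ 1. Since G has at least one edge (e.g. 1–6), it is not an edgeless graph, so tw(G) ≥ 1. Therefore the treewidth is 1.

1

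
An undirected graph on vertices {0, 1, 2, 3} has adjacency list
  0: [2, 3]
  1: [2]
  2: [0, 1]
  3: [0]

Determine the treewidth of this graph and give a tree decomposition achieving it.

Every bag has size at most 2, so the width is 2 − 1 = 1 and tw(G) ≤ 1. Since G has at least one edge (e.g. 1–2), it is not an edgeless graph, so tw(G) ≥ 1. Combining the bounds, tw(G) = 1.

Treewidth 1.
Bags: B1 = {1, 2}  B2 = {0, 2}  B3 = {0, 3}
Tree: B1–B2, B2–B3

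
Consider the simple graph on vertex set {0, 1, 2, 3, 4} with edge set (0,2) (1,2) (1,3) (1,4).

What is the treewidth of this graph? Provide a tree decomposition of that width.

Every bag has size at most 2, so the width is 2 − 1 = 1 and tw(G) ≤ 1. Since G has at least one edge (e.g. 4–1), it is not an edgeless graph, so tw(G) ≥ 1. Combining the bounds, tw(G) = 1.

Treewidth 1.
One such decomposition:
Bags: B1 = {1, 4}  B2 = {1, 2}  B3 = {1, 3}  B4 = {0, 2}
Tree: B1–B2, B2–B3, B2–B4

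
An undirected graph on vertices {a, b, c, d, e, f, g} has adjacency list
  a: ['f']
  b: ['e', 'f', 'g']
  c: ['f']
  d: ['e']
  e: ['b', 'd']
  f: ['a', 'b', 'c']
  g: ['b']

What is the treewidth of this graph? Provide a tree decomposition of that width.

Treewidth 1.
One optimal decomposition is:
Bags: B1 = {b, f}  B2 = {a, f}  B3 = {b, e}  B4 = {d, e}  B5 = {c, f}  B6 = {b, g}
Tree: B1–B2, B1–B3, B3–B4, B1–B5, B3–B6

The largest bag has 2 vertices, giving width 1; this decomposition certifies tw(G) ≤ 1. G has an edge, so its treewidth is at least 1. Hence tw(G) = 1 exactly.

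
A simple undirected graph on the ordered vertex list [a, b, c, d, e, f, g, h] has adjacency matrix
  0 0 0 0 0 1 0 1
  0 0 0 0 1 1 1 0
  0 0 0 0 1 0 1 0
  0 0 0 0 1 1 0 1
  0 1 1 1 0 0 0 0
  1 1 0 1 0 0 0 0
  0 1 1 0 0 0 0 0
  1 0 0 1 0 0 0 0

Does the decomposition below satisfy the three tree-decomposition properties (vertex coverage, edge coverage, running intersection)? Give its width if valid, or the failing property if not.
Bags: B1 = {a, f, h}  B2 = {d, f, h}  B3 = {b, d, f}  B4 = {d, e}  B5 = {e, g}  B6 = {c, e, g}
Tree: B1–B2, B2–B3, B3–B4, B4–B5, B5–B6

No — edge (b,e) lies in no bag.

A tree decomposition must satisfy three properties: every vertex lies in some bag; for every edge, both endpoints lie together in some bag; and for every vertex, the bags containing it form a connected subtree. Here edge (b,e) lies in no bag, so the decomposition is invalid.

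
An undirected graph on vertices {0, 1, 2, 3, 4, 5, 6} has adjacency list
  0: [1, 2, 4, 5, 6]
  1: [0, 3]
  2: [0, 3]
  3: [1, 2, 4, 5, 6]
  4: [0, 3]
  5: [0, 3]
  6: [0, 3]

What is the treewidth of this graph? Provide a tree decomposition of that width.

The largest bag has 3 vertices, giving width 2; this decomposition certifies tw(G) ≤ 2. For the lower bound, G contains the cycle 3–6–0–2–3, so G is not a forest; only forests have treewidth ≤ 1, hence tw(G) ≥ 2. Therefore the treewidth is 2.

Treewidth 2.
Bags: B1 = {0, 3, 6}  B2 = {0, 2, 3}  B3 = {0, 3, 5}  B4 = {0, 3, 4}  B5 = {0, 1, 3}
Tree: B1–B2, B2–B3, B3–B4, B4–B5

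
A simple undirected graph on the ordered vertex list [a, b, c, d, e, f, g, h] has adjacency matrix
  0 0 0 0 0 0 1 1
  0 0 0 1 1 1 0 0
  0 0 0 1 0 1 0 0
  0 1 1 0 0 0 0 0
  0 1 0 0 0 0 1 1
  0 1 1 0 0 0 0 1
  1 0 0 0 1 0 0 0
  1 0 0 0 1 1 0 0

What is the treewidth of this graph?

A width-2 tree decomposition is:
Bags: B1 = {a, e, g}  B2 = {a, e, h}  B3 = {b, e, h}  B4 = {b, f, h}  B5 = {b, d, f}  B6 = {c, d, f}
Tree: B1–B2, B2–B3, B3–B4, B4–B5, B5–B6
Every bag has size at most 3, so the width is 3 − 1 = 2 and tw(G) ≤ 2. The edges g–a–h–e–g form a cycle, so G is not a tree and its treewidth is at least 2. Therefore the treewidth is 2.

2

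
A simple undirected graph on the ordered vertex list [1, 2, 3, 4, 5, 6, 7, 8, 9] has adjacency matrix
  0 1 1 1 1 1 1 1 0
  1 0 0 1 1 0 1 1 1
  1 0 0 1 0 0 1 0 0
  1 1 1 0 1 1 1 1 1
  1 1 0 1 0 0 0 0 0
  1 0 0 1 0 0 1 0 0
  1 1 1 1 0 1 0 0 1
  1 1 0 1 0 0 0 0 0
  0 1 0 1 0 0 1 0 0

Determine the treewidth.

3

A width-3 tree decomposition is:
Bags: B1 = {1, 2, 4, 7}  B2 = {2, 4, 7, 9}  B3 = {1, 4, 6, 7}  B4 = {1, 2, 4, 5}  B5 = {1, 3, 4, 7}  B6 = {1, 2, 4, 8}
Tree: B1–B2, B1–B3, B1–B4, B3–B5, B1–B6
Each bag holds 4 vertices, so the decomposition has width 3, which upper-bounds the treewidth. For the lower bound, the 4 vertices {1, 2, 4, 8} are pairwise adjacent, and any tree decomposition puts a clique entirely inside one bag — forcing width ≥ 3. The upper and lower bounds meet at 3, so that is the treewidth.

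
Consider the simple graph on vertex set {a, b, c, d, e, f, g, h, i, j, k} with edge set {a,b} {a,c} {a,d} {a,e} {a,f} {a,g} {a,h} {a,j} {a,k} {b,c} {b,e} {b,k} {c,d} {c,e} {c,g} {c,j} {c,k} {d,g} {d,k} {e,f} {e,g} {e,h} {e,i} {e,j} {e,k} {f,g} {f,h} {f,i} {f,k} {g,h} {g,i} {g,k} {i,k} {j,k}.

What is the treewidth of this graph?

A width-4 tree decomposition is:
Bags: B1 = {a, c, e, g, k}  B2 = {a, e, f, g, k}  B3 = {a, b, c, e, k}  B4 = {e, f, g, i, k}  B5 = {a, c, e, j, k}  B6 = {a, c, d, g, k}  B7 = {a, e, f, g, h}
Tree: B1–B2, B1–B3, B2–B4, B1–B5, B1–B6, B2–B7
Each bag holds 5 vertices, so the decomposition has width 4, which upper-bounds the treewidth. For the lower bound, the 5 vertices {a, e, f, g, h} are pairwise adjacent, and any tree decomposition puts a clique entirely inside one bag — forcing width ≥ 4. Combining the bounds, tw(G) = 4.

4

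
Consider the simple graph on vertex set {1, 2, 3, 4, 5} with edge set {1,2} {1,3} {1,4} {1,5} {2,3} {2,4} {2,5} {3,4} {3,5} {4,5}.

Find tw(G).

4

A width-4 tree decomposition is:
Bags: B1 = {1, 2, 3, 4, 5}
Tree: (single bag)
A single bag containing all 5 vertices is trivially a valid decomposition of width 4. On the other hand G contains the 5-clique {1, 2, 3, 4, 5}. A clique must lie in a single bag of any decomposition, so no decomposition can have width below 4. Combining the bounds, tw(G) = 4.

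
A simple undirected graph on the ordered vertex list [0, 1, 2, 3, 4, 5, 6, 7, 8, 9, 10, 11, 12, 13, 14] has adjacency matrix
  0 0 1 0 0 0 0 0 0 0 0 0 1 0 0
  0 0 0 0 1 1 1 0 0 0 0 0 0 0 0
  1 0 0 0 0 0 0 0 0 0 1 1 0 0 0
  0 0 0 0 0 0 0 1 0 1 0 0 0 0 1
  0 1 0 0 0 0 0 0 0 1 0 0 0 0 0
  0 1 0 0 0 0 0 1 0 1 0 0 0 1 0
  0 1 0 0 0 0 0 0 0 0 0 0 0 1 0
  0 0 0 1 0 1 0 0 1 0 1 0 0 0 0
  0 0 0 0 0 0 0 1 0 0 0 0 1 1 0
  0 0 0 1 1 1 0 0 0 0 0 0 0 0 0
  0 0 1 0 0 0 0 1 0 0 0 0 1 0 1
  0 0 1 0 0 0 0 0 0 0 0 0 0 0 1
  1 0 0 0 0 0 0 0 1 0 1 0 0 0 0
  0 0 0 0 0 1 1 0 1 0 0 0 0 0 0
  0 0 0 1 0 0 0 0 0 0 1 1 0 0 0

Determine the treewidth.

3

A width-3 tree decomposition is:
Bags: B1 = {0, 2, 11, 14}  B2 = {0, 2, 10, 14}  B3 = {0, 10, 12, 14}  B4 = {3, 10, 12, 14}  B5 = {3, 7, 10, 12}  B6 = {3, 7, 8, 12}  B7 = {3, 7, 8, 9}  B8 = {5, 7, 8, 9}  B9 = {5, 8, 9, 13}  B10 = {4, 5, 9, 13}  B11 = {1, 4, 5, 13}  B12 = {1, 4, 6, 13}
Tree: B1–B2, B2–B3, B3–B4, B4–B5, B5–B6, B6–B7, B7–B8, B8–B9, B9–B10, B10–B11, B11–B12
The largest bag has 4 vertices, giving width 3; this decomposition certifies tw(G) ≤ 3. For the lower bound: the 4 vertex sets {0,2,11}, {14}, {10}, {3,7,8,12} are disjoint, each induces a connected subgraph, and every pair is joined by at least one edge of G. Contracting each set to a single vertex therefore yields K_{4} as a minor, and since treewidth is minor-monotone, tw(G) ≥ tw(K_{4}) = 3. Therefore the treewidth is 3.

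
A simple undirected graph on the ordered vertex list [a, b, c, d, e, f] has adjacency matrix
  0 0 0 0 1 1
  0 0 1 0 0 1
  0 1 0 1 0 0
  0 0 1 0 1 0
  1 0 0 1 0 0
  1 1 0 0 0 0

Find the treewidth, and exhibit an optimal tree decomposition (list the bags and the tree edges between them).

Each bag holds 3 vertices, so the decomposition has width 2, which upper-bounds the treewidth. The edges c–d–e–a–f–b–c form a cycle, so G is not a tree and its treewidth is at least 2. Therefore the treewidth is 2.

Treewidth 2.
One such decomposition:
Bags: B1 = {c, d, e}  B2 = {a, c, e}  B3 = {a, c, f}  B4 = {b, c, f}
Tree: B1–B2, B2–B3, B3–B4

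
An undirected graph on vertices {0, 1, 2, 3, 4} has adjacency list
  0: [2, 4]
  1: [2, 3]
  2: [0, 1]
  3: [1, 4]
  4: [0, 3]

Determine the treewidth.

2

A width-2 tree decomposition is:
Bags: B1 = {0, 3, 4}  B2 = {0, 1, 3}  B3 = {0, 1, 2}
Tree: B1–B2, B2–B3
The largest bag has 3 vertices, giving width 2; this decomposition certifies tw(G) ≤ 2. The edges 0–4–3–1–2–0 form a cycle, so G is not a tree and its treewidth is at least 2. Hence tw(G) = 2 exactly.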